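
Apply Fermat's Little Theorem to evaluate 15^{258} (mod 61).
20

By Fermat's Little Theorem, a^(p-1) ≡ 1 (mod p) for prime p and gcd(a, p) = 1
Here p = 61, so 15^60 ≡ 1 (mod 61)
We can reduce the exponent: 258 mod 60 = 18
So 15^258 ≡ 15^18 (mod 61)
Computing: 15^18 mod 61 = 20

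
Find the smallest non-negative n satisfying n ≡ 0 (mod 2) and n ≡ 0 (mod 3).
M = 2 × 3 = 6. M₁ = 3, y₁ ≡ 1 (mod 2). M₂ = 2, y₂ ≡ 2 (mod 3). n = 0×3×1 + 0×2×2 ≡ 0 (mod 6)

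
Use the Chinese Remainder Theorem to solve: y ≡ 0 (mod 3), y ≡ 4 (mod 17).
21

Using the Chinese Remainder Theorem:
M = product of moduli = 51
For equation 1: M_1 = 17, 17 ≡ 2 (mod 3), inverse of 17 mod 3 is 2 (check: 2 × 2 = 4 ≡ 1 (mod 3))
For equation 2: M_2 = 3, 3 ≡ 3 (mod 17), inverse of 3 mod 17 is 6 (check: 3 × 6 = 18 ≡ 1 (mod 17))
Combine: y ≡ Σ r_i×M_i×(M_i⁻¹ mod m_i) = 0×17×2 + 4×3×6 = 0 + 72 = 72
72 mod 51 = 21
y ≡ 21 (mod 51)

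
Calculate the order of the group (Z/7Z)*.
6

Prime factorization: 7 = 7
Using the formula φ(n) = n × Π(1 - 1/p) for each prime factor p:
φ(7) = 7 × (1 - 1/7)
φ(7) = 6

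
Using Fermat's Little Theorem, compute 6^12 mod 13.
By Fermat's Little Theorem, 6^{12} ≡ 1 (mod 13) since 13 is prime and gcd(6, 13) = 1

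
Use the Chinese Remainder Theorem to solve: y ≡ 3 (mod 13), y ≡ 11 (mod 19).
68

Using the Chinese Remainder Theorem:
M = product of moduli = 247
For equation 1: M_1 = 19, 19 ≡ 6 (mod 13), inverse of 19 mod 13 is 11 (check: 6 × 11 = 66 ≡ 1 (mod 13))
For equation 2: M_2 = 13, 13 ≡ 13 (mod 19), inverse of 13 mod 19 is 3 (check: 13 × 3 = 39 ≡ 1 (mod 19))
Combine: y ≡ Σ r_i×M_i×(M_i⁻¹ mod m_i) = 3×19×11 + 11×13×3 = 627 + 429 = 1056
1056 mod 247 = 68
y ≡ 68 (mod 247)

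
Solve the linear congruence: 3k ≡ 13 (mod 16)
15

Since gcd(3, 16) = 1 divides 13, a solution exists.
Multiply both sides by the inverse of 3 mod 16:
  3^(-1) mod 16 = 11
  x ≡ 11 × 13 ≡ 143 ≡ 15 (mod 16)
Verification: 3 × 15 = 45 = 2 × 16 + 13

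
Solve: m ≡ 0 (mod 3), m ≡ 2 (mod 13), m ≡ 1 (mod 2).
M = 3 × 13 × 2 = 78. M₁ = 26, y₁ ≡ 2 (mod 3). M₂ = 6, y₂ ≡ 11 (mod 13). M₃ = 39, y₃ ≡ 1 (mod 2). m = 0×26×2 + 2×6×11 + 1×39×1 ≡ 15 (mod 78)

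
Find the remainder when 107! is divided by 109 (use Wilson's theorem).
(108)! = (107)! × (108) ≡ -1 (mod 109). So (107)! ≡ -1 × (108)^(-1) ≡ (-1)×(-1) = 1 (mod 109)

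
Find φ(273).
144

Prime factorization: 273 = 3 × 7 × 13
Using the formula φ(n) = n × Π(1 - 1/p) for each prime factor p:
φ(273) = 273 × (1 - 1/3) × (1 - 1/7) × (1 - 1/13)
φ(273) = 144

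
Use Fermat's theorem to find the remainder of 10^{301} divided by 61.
10

By Fermat's Little Theorem, a^(p-1) ≡ 1 (mod p) for prime p and gcd(a, p) = 1
Here p = 61, so 10^60 ≡ 1 (mod 61)
We can reduce the exponent: 301 mod 60 = 1
So 10^301 ≡ 10^1 (mod 61)
Computing: 10^1 mod 61 = 10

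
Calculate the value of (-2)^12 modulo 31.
Using repeated squaring. (-2) ≡ 29 (mod 31). 12 = 8 + 4 (binary 1100). Repeated squaring mod 31: 29^1 ≡ 29; 29^2 ≡ 29² = 841 ≡ 4; 29^4 ≡ 4² = 16 ≡ 16; 29^8 ≡ 16² = 256 ≡ 8. Multiply: (-2)^12 ≡ 29^8 × 29^4 ≡ 8 × 16 (mod 31): 8 × 16 = 128 ≡ 4. So (-2)^12 ≡ 4 (mod 31).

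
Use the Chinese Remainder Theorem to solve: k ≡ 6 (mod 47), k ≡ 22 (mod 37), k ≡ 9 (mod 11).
16080

Using the Chinese Remainder Theorem:
M = product of moduli = 19129
For equation 1: M_1 = 407, 407 ≡ 31 (mod 47), inverse of 407 mod 47 is 44 (check: 31 × 44 = 1364 ≡ 1 (mod 47))
For equation 2: M_2 = 517, 517 ≡ 36 (mod 37), inverse of 517 mod 37 is 36 (check: 36 × 36 = 1296 ≡ 1 (mod 37))
For equation 3: M_3 = 1739, 1739 ≡ 1 (mod 11), inverse of 1739 mod 11 is 1 (check: 1 × 1 = 1 ≡ 1 (mod 11))
Combine: k ≡ Σ r_i×M_i×(M_i⁻¹ mod m_i) = 6×407×44 + 22×517×36 + 9×1739×1 = 107448 + 409464 + 15651 = 532563
532563 mod 19129 = 16080
k ≡ 16080 (mod 19129)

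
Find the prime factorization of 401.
401

Divide by primes starting from smallest:
401 ÷ 401 = 1

401 = 401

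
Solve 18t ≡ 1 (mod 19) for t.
18^(-1) ≡ 18 (mod 19). Verification: 18 × 18 = 324 ≡ 1 (mod 19)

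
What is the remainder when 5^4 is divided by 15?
4 = 4 (binary 100). Repeated squaring mod 15: 5^1 ≡ 5; 5^2 ≡ 5² = 25 ≡ 10; 5^4 ≡ 10² = 100 ≡ 10. So 5^4 ≡ 10 (mod 15).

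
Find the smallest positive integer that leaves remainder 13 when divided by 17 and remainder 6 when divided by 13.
M = 17 × 13 = 221. M₁ = 13, y₁ ≡ 4 (mod 17). M₂ = 17, y₂ ≡ 10 (mod 13). n = 13×13×4 + 6×17×10 ≡ 149 (mod 221). The smallest positive such number is 149.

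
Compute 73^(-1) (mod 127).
73^(-1) ≡ 87 (mod 127). Verification: 73 × 87 = 6351 ≡ 1 (mod 127)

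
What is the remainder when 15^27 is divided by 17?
Using Fermat: 15^{16} ≡ 1 (mod 17). 27 ≡ 11 (mod 16). So 15^{27} ≡ 15^{11} ≡ 9 (mod 17)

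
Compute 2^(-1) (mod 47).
2^(-1) ≡ 24 (mod 47). Verification: 2 × 24 = 48 ≡ 1 (mod 47)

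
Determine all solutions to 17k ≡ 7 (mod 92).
87

Since gcd(17, 92) = 1 divides 7, a solution exists.
Multiply both sides by the inverse of 17 mod 92:
  17^(-1) mod 92 = 65
  x ≡ 65 × 7 ≡ 455 ≡ 87 (mod 92)
Verification: 17 × 87 = 1479 = 16 × 92 + 7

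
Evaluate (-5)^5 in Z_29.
(-5) ≡ 24 (mod 29). 5 = 4 + 1 (binary 101). Repeated squaring mod 29: 24^1 ≡ 24; 24^2 ≡ 24² = 576 ≡ 25; 24^4 ≡ 25² = 625 ≡ 16. Multiply: (-5)^5 ≡ 24^4 × 24^1 ≡ 16 × 24 (mod 29): 16 × 24 = 384 ≡ 7. So (-5)^5 ≡ 7 (mod 29).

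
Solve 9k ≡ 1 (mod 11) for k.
5

Using Extended Euclidean Algorithm:
gcd(9, 11) = 1
Bezout coefficients: 9 × 5 + 11 × -4 = 1
So 9 × 5 ≡ 1 (mod 11)
The inverse is 5 mod 11 = 5
Verification: 9 × 5 = 45 = 4 × 11 + 1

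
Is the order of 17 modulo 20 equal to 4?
Yes, ord_20(17) = 4.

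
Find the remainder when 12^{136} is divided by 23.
By Fermat: 12^{22} ≡ 1 (mod 23). 136 = 6×22 + 4. So 12^{136} ≡ 12^{4} ≡ 13 (mod 23)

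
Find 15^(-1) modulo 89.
6

Using Extended Euclidean Algorithm:
gcd(15, 89) = 1
Bezout coefficients: 15 × 6 + 89 × -1 = 1
So 15 × 6 ≡ 1 (mod 89)
The inverse is 6 mod 89 = 6
Verification: 15 × 6 = 90 = 1 × 89 + 1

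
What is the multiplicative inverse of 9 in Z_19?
17

Using Extended Euclidean Algorithm:
gcd(9, 19) = 1
Bezout coefficients: 9 × -2 + 19 × 1 = 1
So 9 × -2 ≡ 1 (mod 19)
The inverse is -2 mod 19 = 17
Verification: 9 × 17 = 153 = 8 × 19 + 1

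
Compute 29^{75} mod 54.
35

Using successive squaring:
Binary expansion of 75: 1001011
Powers of 29 mod 54 (each is the square of the previous):
  29^1 ≡ 29 (mod 54)
  29^2 ≡ 29² = 841 ≡ 31 (mod 54)
  29^4 ≡ 31² = 961 ≡ 43 (mod 54)
  29^8 ≡ 43² = 1849 ≡ 13 (mod 54)
  29^16 ≡ 13² = 169 ≡ 7 (mod 54)
  29^32 ≡ 7² = 49 ≡ 49 (mod 54)
  29^64 ≡ 49² = 2401 ≡ 25 (mod 54)
75 = 64 + 8 + 2 + 1, so 29^75 = 29^64 × 29^8 × 29^2 × 29^1 ≡ 25 × 13 × 31 × 29 (mod 54)
Multiplying step by step:
  25 × 13 = 325 ≡ 1 (mod 54)
  1 × 31 = 31 ≡ 31 (mod 54)
  31 × 29 = 899 ≡ 35 (mod 54)
Result: 29^75 ≡ 35 (mod 54)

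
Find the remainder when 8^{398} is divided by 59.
By Fermat: 8^{58} ≡ 1 (mod 59). 398 = 6×58 + 50. So 8^{398} ≡ 8^{50} ≡ 27 (mod 59)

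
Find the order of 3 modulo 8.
Powers of 3 mod 8: 3^1≡3, 3^2≡1. Order = 2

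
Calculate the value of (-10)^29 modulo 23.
Using Fermat: (-10)^{22} ≡ 1 (mod 23). 29 ≡ 7 (mod 22). So (-10)^{29} ≡ (-10)^{7} ≡ 9 (mod 23)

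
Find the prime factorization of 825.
3 × 5^2 × 11

Divide by primes starting from smallest:
825 ÷ 3 = 275
275 ÷ 5 = 55
55 ÷ 5 = 11
11 ÷ 11 = 1

825 = 3 × 5^2 × 11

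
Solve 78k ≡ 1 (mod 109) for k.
7

Using Extended Euclidean Algorithm:
gcd(78, 109) = 1
Bezout coefficients: 78 × 7 + 109 × -5 = 1
So 78 × 7 ≡ 1 (mod 109)
The inverse is 7 mod 109 = 7
Verification: 78 × 7 = 546 = 5 × 109 + 1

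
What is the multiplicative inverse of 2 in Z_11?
6

Using Extended Euclidean Algorithm:
gcd(2, 11) = 1
Bezout coefficients: 2 × -5 + 11 × 1 = 1
So 2 × -5 ≡ 1 (mod 11)
The inverse is -5 mod 11 = 6
Verification: 2 × 6 = 12 = 1 × 11 + 1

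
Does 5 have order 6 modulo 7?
p - 1 = 6 has prime divisors 2, 3. Check 5^(6/q) mod 7 for each: 5^(6/2) = 5^3 ≡ 6, 5^(6/3) = 5^2 ≡ 4 (mod 7). None of these is 1, so 5 has order 6 = φ(7), so it is a primitive root mod 7.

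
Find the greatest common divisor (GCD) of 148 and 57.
1

Using the Euclidean algorithm:
148 = 2 × 57 + 34
57 = 1 × 34 + 23
34 = 1 × 23 + 11
23 = 2 × 11 + 1
11 = 11 × 1 + 0

GCD(148, 57) = 1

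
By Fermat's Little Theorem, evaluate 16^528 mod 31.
By Fermat: 16^{30} ≡ 1 (mod 31). 528 ≡ 18 (mod 30). So 16^{528} ≡ 16^{18} ≡ 4 (mod 31)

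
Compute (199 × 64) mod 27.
19

(199 × 64) = 12736
12736 mod 27 = 19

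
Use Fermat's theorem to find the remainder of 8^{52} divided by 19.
11

By Fermat's Little Theorem, a^(p-1) ≡ 1 (mod p) for prime p and gcd(a, p) = 1
Here p = 19, so 8^18 ≡ 1 (mod 19)
We can reduce the exponent: 52 mod 18 = 16
So 8^52 ≡ 8^16 (mod 19)
Computing: 8^16 mod 19 = 11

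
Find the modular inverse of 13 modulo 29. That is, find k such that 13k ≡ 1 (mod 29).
9

Using Extended Euclidean Algorithm:
gcd(13, 29) = 1
Bezout coefficients: 13 × 9 + 29 × -4 = 1
So 13 × 9 ≡ 1 (mod 29)
The inverse is 9 mod 29 = 9
Verification: 13 × 9 = 117 = 4 × 29 + 1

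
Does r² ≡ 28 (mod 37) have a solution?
By Euler's criterion: 28^{18} ≡ 1 (mod 37). Since this equals 1, 28 is a QR.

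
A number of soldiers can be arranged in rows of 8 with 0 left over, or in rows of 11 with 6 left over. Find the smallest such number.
M = 8 × 11 = 88. M₁ = 11, y₁ ≡ 3 (mod 8). M₂ = 8, y₂ ≡ 7 (mod 11). n = 0×11×3 + 6×8×7 ≡ 72 (mod 88). The smallest positive such number is 72.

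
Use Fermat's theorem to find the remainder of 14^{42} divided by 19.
7

By Fermat's Little Theorem, a^(p-1) ≡ 1 (mod p) for prime p and gcd(a, p) = 1
Here p = 19, so 14^18 ≡ 1 (mod 19)
We can reduce the exponent: 42 mod 18 = 6
So 14^42 ≡ 14^6 (mod 19)
Computing: 14^6 mod 19 = 7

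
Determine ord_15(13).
Powers of 13 mod 15: 13^1≡13, 13^2≡4, 13^3≡7, 13^4≡1. Order = 4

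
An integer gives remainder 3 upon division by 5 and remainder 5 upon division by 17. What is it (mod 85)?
M = 5 × 17 = 85. M₁ = 17, y₁ ≡ 3 (mod 5). M₂ = 5, y₂ ≡ 7 (mod 17). z = 3×17×3 + 5×5×7 ≡ 73 (mod 85). The smallest positive such number is 73.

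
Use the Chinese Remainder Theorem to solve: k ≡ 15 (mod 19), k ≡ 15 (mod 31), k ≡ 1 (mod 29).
12384

Using the Chinese Remainder Theorem:
M = product of moduli = 17081
For equation 1: M_1 = 899, 899 ≡ 6 (mod 19), inverse of 899 mod 19 is 16 (check: 6 × 16 = 96 ≡ 1 (mod 19))
For equation 2: M_2 = 551, 551 ≡ 24 (mod 31), inverse of 551 mod 31 is 22 (check: 24 × 22 = 528 ≡ 1 (mod 31))
For equation 3: M_3 = 589, 589 ≡ 9 (mod 29), inverse of 589 mod 29 is 13 (check: 9 × 13 = 117 ≡ 1 (mod 29))
Combine: k ≡ Σ r_i×M_i×(M_i⁻¹ mod m_i) = 15×899×16 + 15×551×22 + 1×589×13 = 215760 + 181830 + 7657 = 405247
405247 mod 17081 = 12384
k ≡ 12384 (mod 17081)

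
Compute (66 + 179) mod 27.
2

(66 + 179) = 245
245 mod 27 = 2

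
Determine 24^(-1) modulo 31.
24^(-1) ≡ 22 (mod 31). Verification: 24 × 22 = 528 ≡ 1 (mod 31)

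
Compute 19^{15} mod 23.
20

Using successive squaring:
Binary expansion of 15: 1111
Powers of 19 mod 23 (each is the square of the previous):
  19^1 ≡ 19 (mod 23)
  19^2 ≡ 19² = 361 ≡ 16 (mod 23)
  19^4 ≡ 16² = 256 ≡ 3 (mod 23)
  19^8 ≡ 3² = 9 ≡ 9 (mod 23)
15 = 8 + 4 + 2 + 1, so 19^15 = 19^8 × 19^4 × 19^2 × 19^1 ≡ 9 × 3 × 16 × 19 (mod 23)
Multiplying step by step:
  9 × 3 = 27 ≡ 4 (mod 23)
  4 × 16 = 64 ≡ 18 (mod 23)
  18 × 19 = 342 ≡ 20 (mod 23)
Result: 19^15 ≡ 20 (mod 23)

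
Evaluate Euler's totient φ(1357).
1276

Prime factorization: 1357 = 23 × 59
Using the formula φ(n) = n × Π(1 - 1/p) for each prime factor p:
φ(1357) = 1357 × (1 - 1/23) × (1 - 1/59)
φ(1357) = 1276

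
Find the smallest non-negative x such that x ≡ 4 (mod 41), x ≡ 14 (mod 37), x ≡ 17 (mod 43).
2382

Using the Chinese Remainder Theorem:
M = product of moduli = 65231
For equation 1: M_1 = 1591, 1591 ≡ 33 (mod 41), inverse of 1591 mod 41 is 5 (check: 33 × 5 = 165 ≡ 1 (mod 41))
For equation 2: M_2 = 1763, 1763 ≡ 24 (mod 37), inverse of 1763 mod 37 is 17 (check: 24 × 17 = 408 ≡ 1 (mod 37))
For equation 3: M_3 = 1517, 1517 ≡ 12 (mod 43), inverse of 1517 mod 43 is 18 (check: 12 × 18 = 216 ≡ 1 (mod 43))
Combine: x ≡ Σ r_i×M_i×(M_i⁻¹ mod m_i) = 4×1591×5 + 14×1763×17 + 17×1517×18 = 31820 + 419594 + 464202 = 915616
915616 mod 65231 = 2382
x ≡ 2382 (mod 65231)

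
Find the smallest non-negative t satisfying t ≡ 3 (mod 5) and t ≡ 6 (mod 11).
M = 5 × 11 = 55. M₁ = 11, y₁ ≡ 1 (mod 5). M₂ = 5, y₂ ≡ 9 (mod 11). t = 3×11×1 + 6×5×9 ≡ 28 (mod 55)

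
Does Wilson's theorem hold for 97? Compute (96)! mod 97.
(96)! mod 97 = 96. Since this equals -1 (mod 97), Wilson confirms 97 is prime.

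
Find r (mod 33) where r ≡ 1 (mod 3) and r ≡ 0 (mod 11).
M = 3 × 11 = 33. M₁ = 11, y₁ ≡ 2 (mod 3). M₂ = 3, y₂ ≡ 4 (mod 11). r = 1×11×2 + 0×3×4 ≡ 22 (mod 33)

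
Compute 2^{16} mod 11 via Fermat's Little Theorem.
9

By Fermat's Little Theorem, a^(p-1) ≡ 1 (mod p) for prime p and gcd(a, p) = 1
Here p = 11, so 2^10 ≡ 1 (mod 11)
We can reduce the exponent: 16 mod 10 = 6
So 2^16 ≡ 2^6 (mod 11)
Computing: 2^6 mod 11 = 9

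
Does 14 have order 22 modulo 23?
p - 1 = 22 has prime divisors 2, 11. Check 14^(22/q) mod 23 for each: 14^(22/2) = 14^11 ≡ 22, 14^(22/11) = 14^2 ≡ 12 (mod 23). None of these is 1, so 14 has order 22 = φ(23), so it is a primitive root mod 23.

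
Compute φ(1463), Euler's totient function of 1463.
1080

Prime factorization: 1463 = 7 × 11 × 19
Using the formula φ(n) = n × Π(1 - 1/p) for each prime factor p:
φ(1463) = 1463 × (1 - 1/7) × (1 - 1/11) × (1 - 1/19)
φ(1463) = 1080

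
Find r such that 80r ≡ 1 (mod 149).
80^(-1) ≡ 95 (mod 149). Verification: 80 × 95 = 7600 ≡ 1 (mod 149)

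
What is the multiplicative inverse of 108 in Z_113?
108^(-1) ≡ 45 (mod 113). Verification: 108 × 45 = 4860 ≡ 1 (mod 113)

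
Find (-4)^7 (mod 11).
(-4) ≡ 7 (mod 11). 7 = 4 + 2 + 1 (binary 111). Repeated squaring mod 11: 7^1 ≡ 7; 7^2 ≡ 7² = 49 ≡ 5; 7^4 ≡ 5² = 25 ≡ 3. Multiply: (-4)^7 ≡ 7^4 × 7^2 × 7^1 ≡ 3 × 5 × 7 (mod 11): 3 × 5 = 15 ≡ 4; 4 × 7 = 28 ≡ 6. So (-4)^7 ≡ 6 (mod 11).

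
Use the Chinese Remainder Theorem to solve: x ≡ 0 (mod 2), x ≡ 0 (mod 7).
0

Using the Chinese Remainder Theorem:
M = product of moduli = 14
For equation 1: M_1 = 7, 7 ≡ 1 (mod 2), inverse of 7 mod 2 is 1 (check: 1 × 1 = 1 ≡ 1 (mod 2))
For equation 2: M_2 = 2, 2 ≡ 2 (mod 7), inverse of 2 mod 7 is 4 (check: 2 × 4 = 8 ≡ 1 (mod 7))
Combine: x ≡ Σ r_i×M_i×(M_i⁻¹ mod m_i) = 0×7×1 + 0×2×4 = 0 + 0 = 0
0 mod 14 = 0
x ≡ 0 (mod 14)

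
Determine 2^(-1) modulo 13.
2^(-1) ≡ 7 (mod 13). Verification: 2 × 7 = 14 ≡ 1 (mod 13)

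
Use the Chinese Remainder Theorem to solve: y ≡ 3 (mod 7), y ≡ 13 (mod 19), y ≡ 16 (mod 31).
1039

Using the Chinese Remainder Theorem:
M = product of moduli = 4123
For equation 1: M_1 = 589, 589 ≡ 1 (mod 7), inverse of 589 mod 7 is 1 (check: 1 × 1 = 1 ≡ 1 (mod 7))
For equation 2: M_2 = 217, 217 ≡ 8 (mod 19), inverse of 217 mod 19 is 12 (check: 8 × 12 = 96 ≡ 1 (mod 19))
For equation 3: M_3 = 133, 133 ≡ 9 (mod 31), inverse of 133 mod 31 is 7 (check: 9 × 7 = 63 ≡ 1 (mod 31))
Combine: y ≡ Σ r_i×M_i×(M_i⁻¹ mod m_i) = 3×589×1 + 13×217×12 + 16×133×7 = 1767 + 33852 + 14896 = 50515
50515 mod 4123 = 1039
y ≡ 1039 (mod 4123)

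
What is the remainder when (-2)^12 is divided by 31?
Using repeated squaring. (-2) ≡ 29 (mod 31). 12 = 8 + 4 (binary 1100). Repeated squaring mod 31: 29^1 ≡ 29; 29^2 ≡ 29² = 841 ≡ 4; 29^4 ≡ 4² = 16 ≡ 16; 29^8 ≡ 16² = 256 ≡ 8. Multiply: (-2)^12 ≡ 29^8 × 29^4 ≡ 8 × 16 (mod 31): 8 × 16 = 128 ≡ 4. So (-2)^12 ≡ 4 (mod 31).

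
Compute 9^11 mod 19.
Using repeated squaring. 11 = 8 + 2 + 1 (binary 1011). Repeated squaring mod 19: 9^1 ≡ 9; 9^2 ≡ 9² = 81 ≡ 5; 9^4 ≡ 5² = 25 ≡ 6; 9^8 ≡ 6² = 36 ≡ 17. Multiply: 9^11 = 9^8 × 9^2 × 9^1 ≡ 17 × 5 × 9 (mod 19): 17 × 5 = 85 ≡ 9; 9 × 9 = 81 ≡ 5. So 9^11 ≡ 5 (mod 19).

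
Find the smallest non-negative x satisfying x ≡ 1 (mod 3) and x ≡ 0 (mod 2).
M = 3 × 2 = 6. M₁ = 2, y₁ ≡ 2 (mod 3). M₂ = 3, y₂ ≡ 1 (mod 2). x = 1×2×2 + 0×3×1 ≡ 4 (mod 6)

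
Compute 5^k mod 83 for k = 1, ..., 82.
g^1, g^2, ..., g^{82} mod 83: {5, 25, 42, 44, 54, 21, 22, 27, 52, 11, 55, 26, 47, 69, 13, 65, 76, 48, 74, 38, 24, 37, 19, 12, 60, 51, 6, 30, 67, 3, 15, 75, 43, 49, 79, 63, 66, 81, 73, 33, 82, 78, 58, 41, 39, 29, 62, 61, 56, 31, 72, 28, 57, 36, 14, 70, 18, 7, 35, 9, 45, 59, 46, 64, 71, 23, 32, 77, 53, 16, 80, 68, 8, 40, 34, 4, 20, 17, 2, 10, 50, 1}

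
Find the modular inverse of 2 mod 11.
2^(-1) ≡ 6 (mod 11). Verification: 2 × 6 = 12 ≡ 1 (mod 11)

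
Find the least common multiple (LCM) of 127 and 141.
17907

First find GCD(127, 141) using the Euclidean algorithm:
127 = 0 × 141 + 127
141 = 1 × 127 + 14
127 = 9 × 14 + 1
14 = 14 × 1 + 0
GCD(127, 141) = 1

LCM formula: LCM(a, b) = (a × b) / GCD(a, b)
LCM(127, 141) = (127 × 141) / 1
LCM(127, 141) = 17907 / 1
LCM(127, 141) = 17907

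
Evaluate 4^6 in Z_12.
6 = 4 + 2 (binary 110). Repeated squaring mod 12: 4^1 ≡ 4; 4^2 ≡ 4² = 16 ≡ 4; 4^4 ≡ 4² = 16 ≡ 4. Multiply: 4^6 = 4^4 × 4^2 ≡ 4 × 4 (mod 12): 4 × 4 = 16 ≡ 4. So 4^6 ≡ 4 (mod 12).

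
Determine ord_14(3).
Powers of 3 mod 14: 3^1≡3, 3^2≡9, 3^3≡13, 3^4≡11, 3^5≡5, 3^6≡1. Order = 6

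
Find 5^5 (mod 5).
5 ≡ 0 (mod 5). 5 = 4 + 1 (binary 101). Repeated squaring mod 5: 0^1 ≡ 0; 0^2 ≡ 0² = 0 ≡ 0; 0^4 ≡ 0² = 0 ≡ 0. Multiply: 5^5 ≡ 0^4 × 0^1 ≡ 0 × 0 (mod 5): 0 × 0 = 0 ≡ 0. So 5^5 ≡ 0 (mod 5).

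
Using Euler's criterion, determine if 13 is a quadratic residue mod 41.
By Euler's criterion: 13^{20} ≡ 40 (mod 41). Since this equals -1 (≡ 40), 13 is not a QR.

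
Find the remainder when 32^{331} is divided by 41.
By Fermat: 32^{40} ≡ 1 (mod 41). 331 = 8×40 + 11. So 32^{331} ≡ 32^{11} ≡ 9 (mod 41)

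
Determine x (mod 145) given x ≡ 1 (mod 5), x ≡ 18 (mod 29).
76

Using the Chinese Remainder Theorem:
M = product of moduli = 145
For equation 1: M_1 = 29, 29 ≡ 4 (mod 5), inverse of 29 mod 5 is 4 (check: 4 × 4 = 16 ≡ 1 (mod 5))
For equation 2: M_2 = 5, 5 ≡ 5 (mod 29), inverse of 5 mod 29 is 6 (check: 5 × 6 = 30 ≡ 1 (mod 29))
Combine: x ≡ Σ r_i×M_i×(M_i⁻¹ mod m_i) = 1×29×4 + 18×5×6 = 116 + 540 = 656
656 mod 145 = 76
x ≡ 76 (mod 145)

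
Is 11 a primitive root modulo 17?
p - 1 = 16 has prime divisors 2. Check 11^(16/q) mod 17 for each: 11^(16/2) = 11^8 ≡ 16 (mod 17). None of these is 1, so 11 has order 16 = φ(17), so it is a primitive root mod 17.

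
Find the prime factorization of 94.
2 × 47

Divide by primes starting from smallest:
94 ÷ 2 = 47
47 ÷ 47 = 1

94 = 2 × 47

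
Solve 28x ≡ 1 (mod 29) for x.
28^(-1) ≡ 28 (mod 29). Verification: 28 × 28 = 784 ≡ 1 (mod 29)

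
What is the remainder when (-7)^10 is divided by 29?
(-7) ≡ 22 (mod 29). 10 = 8 + 2 (binary 1010). Repeated squaring mod 29: 22^1 ≡ 22; 22^2 ≡ 22² = 484 ≡ 20; 22^4 ≡ 20² = 400 ≡ 23; 22^8 ≡ 23² = 529 ≡ 7. Multiply: (-7)^10 ≡ 22^8 × 22^2 ≡ 7 × 20 (mod 29): 7 × 20 = 140 ≡ 24. So (-7)^10 ≡ 24 (mod 29).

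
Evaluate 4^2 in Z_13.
2 = 2 (binary 10). Repeated squaring mod 13: 4^1 ≡ 4; 4^2 ≡ 4² = 16 ≡ 3. So 4^2 ≡ 3 (mod 13).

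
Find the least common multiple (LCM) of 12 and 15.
60

First find GCD(12, 15) using the Euclidean algorithm:
12 = 0 × 15 + 12
15 = 1 × 12 + 3
12 = 4 × 3 + 0
GCD(12, 15) = 3

LCM formula: LCM(a, b) = (a × b) / GCD(a, b)
LCM(12, 15) = (12 × 15) / 3
LCM(12, 15) = 180 / 3
LCM(12, 15) = 60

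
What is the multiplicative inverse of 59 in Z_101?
12

Using Extended Euclidean Algorithm:
gcd(59, 101) = 1
Bezout coefficients: 59 × 12 + 101 × -7 = 1
So 59 × 12 ≡ 1 (mod 101)
The inverse is 12 mod 101 = 12
Verification: 59 × 12 = 708 = 7 × 101 + 1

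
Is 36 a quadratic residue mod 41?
By Euler's criterion: 36^{20} ≡ 1 (mod 41). Since this equals 1, 36 is a QR.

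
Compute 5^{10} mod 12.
1

Using successive squaring:
Binary expansion of 10: 1010
Powers of 5 mod 12 (each is the square of the previous):
  5^1 ≡ 5 (mod 12)
  5^2 ≡ 5² = 25 ≡ 1 (mod 12)
  5^4 ≡ 1² = 1 ≡ 1 (mod 12)
  5^8 ≡ 1² = 1 ≡ 1 (mod 12)
10 = 8 + 2, so 5^10 = 5^8 × 5^2 ≡ 1 × 1 (mod 12)
Multiplying step by step:
  1 × 1 = 1 ≡ 1 (mod 12)
Result: 5^10 ≡ 1 (mod 12)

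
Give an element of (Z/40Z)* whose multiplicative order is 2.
9 has order 2 mod 40 since 9^{2} ≡ 1 (mod 40) and no smaller power works.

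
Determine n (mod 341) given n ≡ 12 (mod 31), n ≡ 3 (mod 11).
322

Using the Chinese Remainder Theorem:
M = product of moduli = 341
For equation 1: M_1 = 11, 11 ≡ 11 (mod 31), inverse of 11 mod 31 is 17 (check: 11 × 17 = 187 ≡ 1 (mod 31))
For equation 2: M_2 = 31, 31 ≡ 9 (mod 11), inverse of 31 mod 11 is 5 (check: 9 × 5 = 45 ≡ 1 (mod 11))
Combine: n ≡ Σ r_i×M_i×(M_i⁻¹ mod m_i) = 12×11×17 + 3×31×5 = 2244 + 465 = 2709
2709 mod 341 = 322
n ≡ 322 (mod 341)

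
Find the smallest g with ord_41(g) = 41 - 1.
p - 1 = 40 has prime divisors 2, 5. h is a primitive root mod 41 iff h^(40/q) ≢ 1 (mod 41) for each such q.
h = 2: 2^20 ≡ 1, 2^8 ≡ 10 (mod 41); 2^20 ≡ 1, so not a primitive root.
h = 3: 3^20 ≡ 40, 3^8 ≡ 1 (mod 41); 3^8 ≡ 1, so not a primitive root.
h = 4: 4^20 ≡ 1, 4^8 ≡ 18 (mod 41); 4^20 ≡ 1, so not a primitive root.
h = 5: 5^20 ≡ 1, 5^8 ≡ 18 (mod 41); 5^20 ≡ 1, so not a primitive root.
h = 6: 6^20 ≡ 40, 6^8 ≡ 10 (mod 41); none is 1, so 6 has order 40 and is a primitive root.
The smallest primitive root mod 41 is g = 6.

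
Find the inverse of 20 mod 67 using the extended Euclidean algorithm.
Extended GCD: 20(-10) + 67(3) = 1. So 20^(-1) ≡ 57 ≡ 57 (mod 67). Verify: 20 × 57 = 1140 ≡ 1 (mod 67)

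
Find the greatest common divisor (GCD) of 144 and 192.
48

Using the Euclidean algorithm:
144 = 0 × 192 + 144
192 = 1 × 144 + 48
144 = 3 × 48 + 0

GCD(144, 192) = 48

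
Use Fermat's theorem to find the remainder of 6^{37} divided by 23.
8

By Fermat's Little Theorem, a^(p-1) ≡ 1 (mod p) for prime p and gcd(a, p) = 1
Here p = 23, so 6^22 ≡ 1 (mod 23)
We can reduce the exponent: 37 mod 22 = 15
So 6^37 ≡ 6^15 (mod 23)
Computing: 6^15 mod 23 = 8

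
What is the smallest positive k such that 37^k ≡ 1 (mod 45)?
Powers of 37 mod 45: 37^1≡37, 37^2≡19, 37^3≡28, 37^4≡1. Order = 4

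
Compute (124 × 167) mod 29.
2

(124 × 167) = 20708
20708 mod 29 = 2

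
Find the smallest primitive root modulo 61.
p - 1 = 60 has prime divisors 2, 3, 5. h is a primitive root mod 61 iff h^(60/q) ≢ 1 (mod 61) for each such q.
h = 2: 2^30 ≡ 60, 2^20 ≡ 47, 2^12 ≡ 9 (mod 61); none is 1, so 2 has order 60 and is a primitive root.
The smallest primitive root mod 61 is g = 2.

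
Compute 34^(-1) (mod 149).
34^(-1) ≡ 57 (mod 149). Verification: 34 × 57 = 1938 ≡ 1 (mod 149)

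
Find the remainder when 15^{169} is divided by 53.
By Fermat: 15^{52} ≡ 1 (mod 53). 169 = 3×52 + 13. So 15^{169} ≡ 15^{13} ≡ 1 (mod 53)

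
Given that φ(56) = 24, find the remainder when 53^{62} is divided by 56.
By Euler: 53^{24} ≡ 1 (mod 56) since gcd(53, 56) = 1. 62 = 2×24 + 14. So 53^{62} ≡ 53^{14} ≡ 9 (mod 56)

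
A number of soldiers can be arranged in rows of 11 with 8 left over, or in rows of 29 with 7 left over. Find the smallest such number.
M = 11 × 29 = 319. M₁ = 29, y₁ ≡ 8 (mod 11). M₂ = 11, y₂ ≡ 8 (mod 29). x = 8×29×8 + 7×11×8 ≡ 239 (mod 319). The smallest positive such number is 239.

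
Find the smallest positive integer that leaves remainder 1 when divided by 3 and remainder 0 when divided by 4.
M = 3 × 4 = 12. M₁ = 4, y₁ ≡ 1 (mod 3). M₂ = 3, y₂ ≡ 3 (mod 4). z = 1×4×1 + 0×3×3 ≡ 4 (mod 12). The smallest positive such number is 4.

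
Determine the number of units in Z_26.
12

Prime factorization: 26 = 2 × 13
Using the formula φ(n) = n × Π(1 - 1/p) for each prime factor p:
φ(26) = 26 × (1 - 1/2) × (1 - 1/13)
φ(26) = 12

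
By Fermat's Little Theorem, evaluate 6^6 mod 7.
By Fermat's Little Theorem, 6^{6} ≡ 1 (mod 7) since 7 is prime and gcd(6, 7) = 1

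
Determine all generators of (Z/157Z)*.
Primitive roots mod 157: {5, 6, 15, 18, 20, 21, 24, 26, 34, 38, 43, 53, 55, 60, 61, 62, 63, 66, 69, 70, 72, 73, 74, 77, 80, 83, 84, 85, 87, 88, 91, 94, 95, 96, 97, 102, 104, 114, 119, 123, 131, 133, 136, 137, 139, 142, 151, 152}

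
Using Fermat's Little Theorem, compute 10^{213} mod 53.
42

By Fermat's Little Theorem, a^(p-1) ≡ 1 (mod p) for prime p and gcd(a, p) = 1
Here p = 53, so 10^52 ≡ 1 (mod 53)
We can reduce the exponent: 213 mod 52 = 5
So 10^213 ≡ 10^5 (mod 53)
Computing: 10^5 mod 53 = 42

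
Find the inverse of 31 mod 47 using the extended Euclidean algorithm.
Extended GCD: 31(-3) + 47(2) = 1. So 31^(-1) ≡ 44 ≡ 44 (mod 47). Verify: 31 × 44 = 1364 ≡ 1 (mod 47)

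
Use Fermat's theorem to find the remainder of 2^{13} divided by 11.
8

By Fermat's Little Theorem, a^(p-1) ≡ 1 (mod p) for prime p and gcd(a, p) = 1
Here p = 11, so 2^10 ≡ 1 (mod 11)
We can reduce the exponent: 13 mod 10 = 3
So 2^13 ≡ 2^3 (mod 11)
Computing: 2^3 mod 11 = 8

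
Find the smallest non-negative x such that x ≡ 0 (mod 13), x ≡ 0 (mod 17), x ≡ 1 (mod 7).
442

Using the Chinese Remainder Theorem:
M = product of moduli = 1547
For equation 1: M_1 = 119, 119 ≡ 2 (mod 13), inverse of 119 mod 13 is 7 (check: 2 × 7 = 14 ≡ 1 (mod 13))
For equation 2: M_2 = 91, 91 ≡ 6 (mod 17), inverse of 91 mod 17 is 3 (check: 6 × 3 = 18 ≡ 1 (mod 17))
For equation 3: M_3 = 221, 221 ≡ 4 (mod 7), inverse of 221 mod 7 is 2 (check: 4 × 2 = 8 ≡ 1 (mod 7))
Combine: x ≡ Σ r_i×M_i×(M_i⁻¹ mod m_i) = 0×119×7 + 0×91×3 + 1×221×2 = 0 + 0 + 442 = 442
442 mod 1547 = 442
x ≡ 442 (mod 1547)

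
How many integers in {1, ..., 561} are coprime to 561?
320

Prime factorization: 561 = 3 × 11 × 17
Using the formula φ(n) = n × Π(1 - 1/p) for each prime factor p:
φ(561) = 561 × (1 - 1/3) × (1 - 1/11) × (1 - 1/17)
φ(561) = 320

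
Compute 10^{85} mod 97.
39

Using successive squaring:
Binary expansion of 85: 1010101
Powers of 10 mod 97 (each is the square of the previous):
  10^1 ≡ 10 (mod 97)
  10^2 ≡ 10² = 100 ≡ 3 (mod 97)
  10^4 ≡ 3² = 9 ≡ 9 (mod 97)
  10^8 ≡ 9² = 81 ≡ 81 (mod 97)
  10^16 ≡ 81² = 6561 ≡ 62 (mod 97)
  10^32 ≡ 62² = 3844 ≡ 61 (mod 97)
  10^64 ≡ 61² = 3721 ≡ 35 (mod 97)
85 = 64 + 16 + 4 + 1, so 10^85 = 10^64 × 10^16 × 10^4 × 10^1 ≡ 35 × 62 × 9 × 10 (mod 97)
Multiplying step by step:
  35 × 62 = 2170 ≡ 36 (mod 97)
  36 × 9 = 324 ≡ 33 (mod 97)
  33 × 10 = 330 ≡ 39 (mod 97)
Result: 10^85 ≡ 39 (mod 97)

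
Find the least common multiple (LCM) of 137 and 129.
17673

First find GCD(137, 129) using the Euclidean algorithm:
137 = 1 × 129 + 8
129 = 16 × 8 + 1
8 = 8 × 1 + 0
GCD(137, 129) = 1

LCM formula: LCM(a, b) = (a × b) / GCD(a, b)
LCM(137, 129) = (137 × 129) / 1
LCM(137, 129) = 17673 / 1
LCM(137, 129) = 17673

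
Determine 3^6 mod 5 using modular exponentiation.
6 = 4 + 2 (binary 110). Repeated squaring mod 5: 3^1 ≡ 3; 3^2 ≡ 3² = 9 ≡ 4; 3^4 ≡ 4² = 16 ≡ 1. Multiply: 3^6 = 3^4 × 3^2 ≡ 1 × 4 (mod 5): 1 × 4 = 4 ≡ 4. So 3^6 ≡ 4 (mod 5).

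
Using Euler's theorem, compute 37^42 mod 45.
By Euler: 37^{24} ≡ 1 (mod 45) since gcd(37, 45) = 1. 42 = 1×24 + 18. So 37^{42} ≡ 37^{18} ≡ 19 (mod 45)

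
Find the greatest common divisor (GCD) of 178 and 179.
1

Using the Euclidean algorithm:
178 = 0 × 179 + 178
179 = 1 × 178 + 1
178 = 178 × 1 + 0

GCD(178, 179) = 1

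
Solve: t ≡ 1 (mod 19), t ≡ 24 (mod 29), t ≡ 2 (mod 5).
M = 19 × 29 × 5 = 2755. M₁ = 145, y₁ ≡ 8 (mod 19). M₂ = 95, y₂ ≡ 11 (mod 29). M₃ = 551, y₃ ≡ 1 (mod 5). t = 1×145×8 + 24×95×11 + 2×551×1 ≡ 2547 (mod 2755)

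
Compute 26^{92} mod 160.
96

Using successive squaring:
Binary expansion of 92: 1011100
Powers of 26 mod 160 (each is the square of the previous):
  26^1 ≡ 26 (mod 160)
  26^2 ≡ 26² = 676 ≡ 36 (mod 160)
  26^4 ≡ 36² = 1296 ≡ 16 (mod 160)
  26^8 ≡ 16² = 256 ≡ 96 (mod 160)
  26^16 ≡ 96² = 9216 ≡ 96 (mod 160)
  26^32 ≡ 96² = 9216 ≡ 96 (mod 160)
  26^64 ≡ 96² = 9216 ≡ 96 (mod 160)
92 = 64 + 16 + 8 + 4, so 26^92 = 26^64 × 26^16 × 26^8 × 26^4 ≡ 96 × 96 × 96 × 16 (mod 160)
Multiplying step by step:
  96 × 96 = 9216 ≡ 96 (mod 160)
  96 × 96 = 9216 ≡ 96 (mod 160)
  96 × 16 = 1536 ≡ 96 (mod 160)
Result: 26^92 ≡ 96 (mod 160)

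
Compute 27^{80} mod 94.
17

Using successive squaring:
Binary expansion of 80: 1010000
Powers of 27 mod 94 (each is the square of the previous):
  27^1 ≡ 27 (mod 94)
  27^2 ≡ 27² = 729 ≡ 71 (mod 94)
  27^4 ≡ 71² = 5041 ≡ 59 (mod 94)
  27^8 ≡ 59² = 3481 ≡ 3 (mod 94)
  27^16 ≡ 3² = 9 ≡ 9 (mod 94)
  27^32 ≡ 9² = 81 ≡ 81 (mod 94)
  27^64 ≡ 81² = 6561 ≡ 75 (mod 94)
80 = 64 + 16, so 27^80 = 27^64 × 27^16 ≡ 75 × 9 (mod 94)
Multiplying step by step:
  75 × 9 = 675 ≡ 17 (mod 94)
Result: 27^80 ≡ 17 (mod 94)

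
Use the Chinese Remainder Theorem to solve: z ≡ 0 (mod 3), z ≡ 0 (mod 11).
M = 3 × 11 = 33. M₁ = 11, y₁ ≡ 2 (mod 3). M₂ = 3, y₂ ≡ 4 (mod 11). z = 0×11×2 + 0×3×4 ≡ 0 (mod 33)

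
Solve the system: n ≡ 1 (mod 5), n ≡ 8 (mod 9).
M = 5 × 9 = 45. M₁ = 9, y₁ ≡ 4 (mod 5). M₂ = 5, y₂ ≡ 2 (mod 9). n = 1×9×4 + 8×5×2 ≡ 26 (mod 45)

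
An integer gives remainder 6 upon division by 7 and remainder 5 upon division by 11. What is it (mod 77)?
M = 7 × 11 = 77. M₁ = 11, y₁ ≡ 2 (mod 7). M₂ = 7, y₂ ≡ 8 (mod 11). t = 6×11×2 + 5×7×8 ≡ 27 (mod 77). The smallest positive such number is 27.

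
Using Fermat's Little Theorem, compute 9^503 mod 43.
By Fermat: 9^{42} ≡ 1 (mod 43). 503 ≡ 41 (mod 42). So 9^{503} ≡ 9^{41} ≡ 24 (mod 43)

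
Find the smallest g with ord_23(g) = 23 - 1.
p - 1 = 22 has prime divisors 2, 11. h is a primitive root mod 23 iff h^(22/q) ≢ 1 (mod 23) for each such q.
h = 2: 2^11 ≡ 1, 2^2 ≡ 4 (mod 23); 2^11 ≡ 1, so not a primitive root.
h = 3: 3^11 ≡ 1, 3^2 ≡ 9 (mod 23); 3^11 ≡ 1, so not a primitive root.
h = 4: 4^11 ≡ 1, 4^2 ≡ 16 (mod 23); 4^11 ≡ 1, so not a primitive root.
h = 5: 5^11 ≡ 22, 5^2 ≡ 2 (mod 23); none is 1, so 5 has order 22 and is a primitive root.
The smallest primitive root mod 23 is g = 5.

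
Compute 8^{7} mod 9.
8

Using successive squaring:
Binary expansion of 7: 111
Powers of 8 mod 9 (each is the square of the previous):
  8^1 ≡ 8 (mod 9)
  8^2 ≡ 8² = 64 ≡ 1 (mod 9)
  8^4 ≡ 1² = 1 ≡ 1 (mod 9)
7 = 4 + 2 + 1, so 8^7 = 8^4 × 8^2 × 8^1 ≡ 1 × 1 × 8 (mod 9)
Multiplying step by step:
  1 × 1 = 1 ≡ 1 (mod 9)
  1 × 8 = 8 ≡ 8 (mod 9)
Result: 8^7 ≡ 8 (mod 9)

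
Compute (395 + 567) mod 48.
2

(395 + 567) = 962
962 mod 48 = 2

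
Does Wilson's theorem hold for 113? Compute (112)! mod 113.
(112)! mod 113 = 112. Since this equals -1 (mod 113), Wilson confirms 113 is prime.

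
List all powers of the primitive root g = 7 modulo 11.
g^1, g^2, ..., g^{10} mod 11: {7, 5, 2, 3, 10, 4, 6, 9, 8, 1}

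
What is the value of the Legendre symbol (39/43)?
(39/43) = 39^{21} mod 43 = -1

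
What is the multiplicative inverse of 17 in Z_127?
17^(-1) ≡ 15 (mod 127). Verification: 17 × 15 = 255 ≡ 1 (mod 127)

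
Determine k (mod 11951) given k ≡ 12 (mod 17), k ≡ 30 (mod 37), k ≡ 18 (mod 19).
6098

Using the Chinese Remainder Theorem:
M = product of moduli = 11951
For equation 1: M_1 = 703, 703 ≡ 6 (mod 17), inverse of 703 mod 17 is 3 (check: 6 × 3 = 18 ≡ 1 (mod 17))
For equation 2: M_2 = 323, 323 ≡ 27 (mod 37), inverse of 323 mod 37 is 11 (check: 27 × 11 = 297 ≡ 1 (mod 37))
For equation 3: M_3 = 629, 629 ≡ 2 (mod 19), inverse of 629 mod 19 is 10 (check: 2 × 10 = 20 ≡ 1 (mod 19))
Combine: k ≡ Σ r_i×M_i×(M_i⁻¹ mod m_i) = 12×703×3 + 30×323×11 + 18×629×10 = 25308 + 106590 + 113220 = 245118
245118 mod 11951 = 6098
k ≡ 6098 (mod 11951)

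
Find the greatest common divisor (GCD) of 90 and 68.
2

Using the Euclidean algorithm:
90 = 1 × 68 + 22
68 = 3 × 22 + 2
22 = 11 × 2 + 0

GCD(90, 68) = 2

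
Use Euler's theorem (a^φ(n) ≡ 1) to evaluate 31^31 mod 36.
By Euler: 31^{12} ≡ 1 (mod 36) since gcd(31, 36) = 1. 31 = 2×12 + 7. So 31^{31} ≡ 31^{7} ≡ 31 (mod 36)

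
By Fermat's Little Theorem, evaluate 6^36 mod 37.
By Fermat's Little Theorem, 6^{36} ≡ 1 (mod 37) since 37 is prime and gcd(6, 37) = 1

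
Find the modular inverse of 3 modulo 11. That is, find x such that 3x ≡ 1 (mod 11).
4

Using Extended Euclidean Algorithm:
gcd(3, 11) = 1
Bezout coefficients: 3 × 4 + 11 × -1 = 1
So 3 × 4 ≡ 1 (mod 11)
The inverse is 4 mod 11 = 4
Verification: 3 × 4 = 12 = 1 × 11 + 1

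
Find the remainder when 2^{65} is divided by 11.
By Fermat: 2^{10} ≡ 1 (mod 11). 65 = 6×10 + 5. So 2^{65} ≡ 2^{5} ≡ 10 (mod 11)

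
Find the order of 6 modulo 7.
Powers of 6 mod 7: 6^1≡6, 6^2≡1. Order = 2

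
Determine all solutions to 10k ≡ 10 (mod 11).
1

Since gcd(10, 11) = 1 divides 10, a solution exists.
Multiply both sides by the inverse of 10 mod 11:
  10^(-1) mod 11 = 10
  x ≡ 10 × 10 ≡ 100 ≡ 1 (mod 11)
Verification: 10 × 1 = 10 = 0 × 11 + 10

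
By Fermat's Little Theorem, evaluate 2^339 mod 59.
By Fermat: 2^{58} ≡ 1 (mod 59). 339 = 5×58 + 49. So 2^{339} ≡ 2^{49} ≡ 31 (mod 59)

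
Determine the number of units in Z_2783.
2420

Prime factorization: 2783 = 11^2 × 23
Using the formula φ(n) = n × Π(1 - 1/p) for each prime factor p:
φ(2783) = 2783 × (1 - 1/11) × (1 - 1/23)
φ(2783) = 2420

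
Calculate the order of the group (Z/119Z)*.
96

Prime factorization: 119 = 7 × 17
Using the formula φ(n) = n × Π(1 - 1/p) for each prime factor p:
φ(119) = 119 × (1 - 1/7) × (1 - 1/17)
φ(119) = 96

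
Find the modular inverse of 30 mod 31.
30^(-1) ≡ 30 (mod 31). Verification: 30 × 30 = 900 ≡ 1 (mod 31)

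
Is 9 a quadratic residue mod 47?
By Euler's criterion: 9^{23} ≡ 1 (mod 47). Since this equals 1, 9 is a QR.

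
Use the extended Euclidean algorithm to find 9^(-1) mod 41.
Extended GCD: 9(-9) + 41(2) = 1. So 9^(-1) ≡ 32 ≡ 32 (mod 41). Verify: 9 × 32 = 288 ≡ 1 (mod 41)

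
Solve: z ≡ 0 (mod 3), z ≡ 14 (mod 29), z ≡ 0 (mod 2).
M = 3 × 29 × 2 = 174. M₁ = 58, y₁ ≡ 1 (mod 3). M₂ = 6, y₂ ≡ 5 (mod 29). M₃ = 87, y₃ ≡ 1 (mod 2). z = 0×58×1 + 14×6×5 + 0×87×1 ≡ 72 (mod 174)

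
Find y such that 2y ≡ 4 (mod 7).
2

Since gcd(2, 7) = 1 divides 4, a solution exists.
Multiply both sides by the inverse of 2 mod 7:
  2^(-1) mod 7 = 4
  x ≡ 4 × 4 ≡ 16 ≡ 2 (mod 7)
Verification: 2 × 2 = 4 = 0 × 7 + 4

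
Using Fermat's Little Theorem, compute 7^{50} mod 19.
11

By Fermat's Little Theorem, a^(p-1) ≡ 1 (mod p) for prime p and gcd(a, p) = 1
Here p = 19, so 7^18 ≡ 1 (mod 19)
We can reduce the exponent: 50 mod 18 = 14
So 7^50 ≡ 7^14 (mod 19)
Computing: 7^14 mod 19 = 11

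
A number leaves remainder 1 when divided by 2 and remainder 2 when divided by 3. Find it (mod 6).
M = 2 × 3 = 6. M₁ = 3, y₁ ≡ 1 (mod 2). M₂ = 2, y₂ ≡ 2 (mod 3). y = 1×3×1 + 2×2×2 ≡ 5 (mod 6)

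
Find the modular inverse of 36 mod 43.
36^(-1) ≡ 6 (mod 43). Verification: 36 × 6 = 216 ≡ 1 (mod 43)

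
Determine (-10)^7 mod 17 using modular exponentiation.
(-10) ≡ 7 (mod 17). 7 = 4 + 2 + 1 (binary 111). Repeated squaring mod 17: 7^1 ≡ 7; 7^2 ≡ 7² = 49 ≡ 15; 7^4 ≡ 15² = 225 ≡ 4. Multiply: (-10)^7 ≡ 7^4 × 7^2 × 7^1 ≡ 4 × 15 × 7 (mod 17): 4 × 15 = 60 ≡ 9; 9 × 7 = 63 ≡ 12. So (-10)^7 ≡ 12 (mod 17).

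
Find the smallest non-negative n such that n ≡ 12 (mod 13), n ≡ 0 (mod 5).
25

Using the Chinese Remainder Theorem:
M = product of moduli = 65
For equation 1: M_1 = 5, 5 ≡ 5 (mod 13), inverse of 5 mod 13 is 8 (check: 5 × 8 = 40 ≡ 1 (mod 13))
For equation 2: M_2 = 13, 13 ≡ 3 (mod 5), inverse of 13 mod 5 is 2 (check: 3 × 2 = 6 ≡ 1 (mod 5))
Combine: n ≡ Σ r_i×M_i×(M_i⁻¹ mod m_i) = 12×5×8 + 0×13×2 = 480 + 0 = 480
480 mod 65 = 25
n ≡ 25 (mod 65)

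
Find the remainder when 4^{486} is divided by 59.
By Fermat: 4^{58} ≡ 1 (mod 59). 486 = 8×58 + 22. So 4^{486} ≡ 4^{22} ≡ 36 (mod 59)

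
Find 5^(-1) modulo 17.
7

Using Extended Euclidean Algorithm:
gcd(5, 17) = 1
Bezout coefficients: 5 × 7 + 17 × -2 = 1
So 5 × 7 ≡ 1 (mod 17)
The inverse is 7 mod 17 = 7
Verification: 5 × 7 = 35 = 2 × 17 + 1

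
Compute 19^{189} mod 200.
179

Using successive squaring:
Binary expansion of 189: 10111101
Powers of 19 mod 200 (each is the square of the previous):
  19^1 ≡ 19 (mod 200)
  19^2 ≡ 19² = 361 ≡ 161 (mod 200)
  19^4 ≡ 161² = 25921 ≡ 121 (mod 200)
  19^8 ≡ 121² = 14641 ≡ 41 (mod 200)
  19^16 ≡ 41² = 1681 ≡ 81 (mod 200)
  19^32 ≡ 81² = 6561 ≡ 161 (mod 200)
  19^64 ≡ 161² = 25921 ≡ 121 (mod 200)
  19^128 ≡ 121² = 14641 ≡ 41 (mod 200)
189 = 128 + 32 + 16 + 8 + 4 + 1, so 19^189 = 19^128 × 19^32 × 19^16 × 19^8 × 19^4 × 19^1 ≡ 41 × 161 × 81 × 41 × 121 × 19 (mod 200)
Multiplying step by step:
  41 × 161 = 6601 ≡ 1 (mod 200)
  1 × 81 = 81 ≡ 81 (mod 200)
  81 × 41 = 3321 ≡ 121 (mod 200)
  121 × 121 = 14641 ≡ 41 (mod 200)
  41 × 19 = 779 ≡ 179 (mod 200)
Result: 19^189 ≡ 179 (mod 200)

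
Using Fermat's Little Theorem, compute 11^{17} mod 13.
7

By Fermat's Little Theorem, a^(p-1) ≡ 1 (mod p) for prime p and gcd(a, p) = 1
Here p = 13, so 11^12 ≡ 1 (mod 13)
We can reduce the exponent: 17 mod 12 = 5
So 11^17 ≡ 11^5 (mod 13)
Computing: 11^5 mod 13 = 7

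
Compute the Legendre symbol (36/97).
(36/97) = 36^{48} mod 97 = 1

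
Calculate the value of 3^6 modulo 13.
6 = 4 + 2 (binary 110). Repeated squaring mod 13: 3^1 ≡ 3; 3^2 ≡ 3² = 9 ≡ 9; 3^4 ≡ 9² = 81 ≡ 3. Multiply: 3^6 = 3^4 × 3^2 ≡ 3 × 9 (mod 13): 3 × 9 = 27 ≡ 1. So 3^6 ≡ 1 (mod 13).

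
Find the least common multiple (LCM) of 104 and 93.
9672

First find GCD(104, 93) using the Euclidean algorithm:
104 = 1 × 93 + 11
93 = 8 × 11 + 5
11 = 2 × 5 + 1
5 = 5 × 1 + 0
GCD(104, 93) = 1

LCM formula: LCM(a, b) = (a × b) / GCD(a, b)
LCM(104, 93) = (104 × 93) / 1
LCM(104, 93) = 9672 / 1
LCM(104, 93) = 9672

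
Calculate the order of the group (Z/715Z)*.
480

Prime factorization: 715 = 5 × 11 × 13
Using the formula φ(n) = n × Π(1 - 1/p) for each prime factor p:
φ(715) = 715 × (1 - 1/5) × (1 - 1/11) × (1 - 1/13)
φ(715) = 480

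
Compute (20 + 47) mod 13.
2

(20 + 47) = 67
67 mod 13 = 2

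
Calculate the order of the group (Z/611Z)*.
552

Prime factorization: 611 = 13 × 47
Using the formula φ(n) = n × Π(1 - 1/p) for each prime factor p:
φ(611) = 611 × (1 - 1/13) × (1 - 1/47)
φ(611) = 552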